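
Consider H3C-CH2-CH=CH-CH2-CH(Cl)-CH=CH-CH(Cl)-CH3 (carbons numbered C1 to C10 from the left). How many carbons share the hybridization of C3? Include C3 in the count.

4

C3 is sp2 (one π bond).
C1: sp3
C2: sp3
C3: sp2 ✓
C4: sp2 ✓
C5: sp3
C6: sp3
C7: sp2 ✓
C8: sp2 ✓
C9: sp3
C10: sp3
4 carbons are sp2.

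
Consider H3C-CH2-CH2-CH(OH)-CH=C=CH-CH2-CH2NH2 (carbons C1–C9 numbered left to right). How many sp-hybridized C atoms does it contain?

C1: sp3
C2: sp3
C3: sp3
C4: sp3
C5: sp2
C6: sp ✓
C7: sp2
C8: sp3
C9: sp3
C6 → 1 sp carbon.

1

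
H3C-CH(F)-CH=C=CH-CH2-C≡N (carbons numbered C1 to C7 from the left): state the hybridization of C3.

sp2

C3 has 3 σ bonds, plus one π bond: steric number 3 → sp2.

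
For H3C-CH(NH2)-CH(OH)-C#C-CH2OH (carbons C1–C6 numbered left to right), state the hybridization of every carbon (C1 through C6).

C1 sp3, C2 sp3, C3 sp3, C4 sp, C5 sp, C6 sp3

C1: 4 σ bonds — 4 electron domains, sp3.
C2: 4 σ bonds — 4 electron domains, sp3.
C3 (4 σ bonds) has steric number 4: sp3.
C4 (2 σ bonds, plus two π bonds) has steric number 2: sp.
C5 is sp: 2 σ bonds, plus two π bonds, 2 electron-density regions.
C6 — 4 σ bonds. Steric number 4, so sp3.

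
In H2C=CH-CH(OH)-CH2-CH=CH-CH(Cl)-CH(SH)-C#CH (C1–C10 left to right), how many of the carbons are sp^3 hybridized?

4

C1: sp2
C2: sp2
C3: sp3 ✓
C4: sp3 ✓
C5: sp2
C6: sp2
C7: sp3 ✓
C8: sp3 ✓
C9: sp
C10: sp
C3, C4, C7, C8 → 4 sp3 carbons.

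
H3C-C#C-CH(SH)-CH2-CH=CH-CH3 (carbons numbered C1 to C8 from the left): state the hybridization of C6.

C6 has 3 σ bonds, plus one π bond: steric number 3 → sp2.

sp²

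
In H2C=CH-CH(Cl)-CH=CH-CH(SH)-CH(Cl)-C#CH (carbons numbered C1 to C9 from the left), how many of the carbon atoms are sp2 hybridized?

C1: sp2 ✓
C2: sp2 ✓
C3: sp3
C4: sp2 ✓
C5: sp2 ✓
C6: sp3
C7: sp3
C8: sp
C9: sp
C1, C2, C4, C5 → 4 sp2 carbons.

4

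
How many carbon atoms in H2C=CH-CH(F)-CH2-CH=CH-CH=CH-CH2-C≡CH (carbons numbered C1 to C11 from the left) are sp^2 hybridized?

C1: sp2 ✓
C2: sp2 ✓
C3: sp3
C4: sp3
C5: sp2 ✓
C6: sp2 ✓
C7: sp2 ✓
C8: sp2 ✓
C9: sp3
C10: sp
C11: sp
C1, C2, C5, C6, C7, C8 → 6 sp2 carbons.

6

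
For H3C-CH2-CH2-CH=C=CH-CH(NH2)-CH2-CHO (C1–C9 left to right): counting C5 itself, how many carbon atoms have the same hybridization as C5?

C5 is sp (two π bonds).
C1: sp3
C2: sp3
C3: sp3
C4: sp2
C5: sp ✓
C6: sp2
C7: sp3
C8: sp3
C9: sp2
1 carbon is sp.

1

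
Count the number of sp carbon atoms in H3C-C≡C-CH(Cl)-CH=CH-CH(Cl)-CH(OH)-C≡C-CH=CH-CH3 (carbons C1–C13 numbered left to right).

4

C1: sp3
C2: sp ✓
C3: sp ✓
C4: sp3
C5: sp2
C6: sp2
C7: sp3
C8: sp3
C9: sp ✓
C10: sp ✓
C11: sp2
C12: sp2
C13: sp3
C2, C3, C9, C10 → 4 sp carbons.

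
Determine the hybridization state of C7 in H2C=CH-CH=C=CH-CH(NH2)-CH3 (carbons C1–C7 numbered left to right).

C7 is sp3: 4 σ bonds, 4 electron-density regions.

sp3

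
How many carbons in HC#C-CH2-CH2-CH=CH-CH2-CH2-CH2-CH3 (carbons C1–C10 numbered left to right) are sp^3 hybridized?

C1: sp
C2: sp
C3: sp3 ✓
C4: sp3 ✓
C5: sp2
C6: sp2
C7: sp3 ✓
C8: sp3 ✓
C9: sp3 ✓
C10: sp3 ✓
C3, C4, C7, C8, C9, C10 → 6 sp3 carbons.

6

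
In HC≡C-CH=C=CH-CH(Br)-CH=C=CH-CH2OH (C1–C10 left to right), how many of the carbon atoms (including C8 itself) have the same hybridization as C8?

C8 is sp (two π bonds).
C1: sp ✓
C2: sp ✓
C3: sp2
C4: sp ✓
C5: sp2
C6: sp3
C7: sp2
C8: sp ✓
C9: sp2
C10: sp3
4 carbons are sp.

4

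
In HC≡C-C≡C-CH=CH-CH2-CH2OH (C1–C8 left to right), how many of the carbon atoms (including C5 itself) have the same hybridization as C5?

C5 is sp2 (one π bond).
C1: sp
C2: sp
C3: sp
C4: sp
C5: sp2 ✓
C6: sp2 ✓
C7: sp3
C8: sp3
2 carbons are sp2.

2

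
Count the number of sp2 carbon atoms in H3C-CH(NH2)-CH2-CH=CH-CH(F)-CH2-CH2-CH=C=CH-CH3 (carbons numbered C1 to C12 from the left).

4

C1: sp3
C2: sp3
C3: sp3
C4: sp2 ✓
C5: sp2 ✓
C6: sp3
C7: sp3
C8: sp3
C9: sp2 ✓
C10: sp
C11: sp2 ✓
C12: sp3
C4, C5, C9, C11 → 4 sp2 carbons.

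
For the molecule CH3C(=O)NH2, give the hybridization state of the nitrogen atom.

sp²

The nitrogen lone pair is delocalised into the carbonyl π system (amide resonance), so N is planar sp2 rather than the sp3 a naive steric count of 4 would suggest.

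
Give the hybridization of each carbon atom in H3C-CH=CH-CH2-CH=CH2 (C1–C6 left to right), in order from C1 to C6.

C1 carries 4 σ bonds, giving a steric number of 4, so it is sp3.
C2 carries 3 σ bonds, plus one π bond, giving a steric number of 3, so it is sp2.
C3 carries 3 σ bonds, plus one π bond, giving a steric number of 3, so it is sp2.
C4 is sp3: 4 σ bonds, 4 electron-density regions.
C5: 3 σ bonds, plus one π bond — 3 electron domains, sp2.
C6 carries 3 σ bonds, plus one π bond, giving a steric number of 3, so it is sp2.

C1 sp3, C2 sp2, C3 sp2, C4 sp3, C5 sp2, C6 sp2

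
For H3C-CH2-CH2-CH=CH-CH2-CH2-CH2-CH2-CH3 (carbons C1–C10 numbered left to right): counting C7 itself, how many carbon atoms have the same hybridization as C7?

8

C7 is sp3 (only σ bonds).
C1: sp3 ✓
C2: sp3 ✓
C3: sp3 ✓
C4: sp2
C5: sp2
C6: sp3 ✓
C7: sp3 ✓
C8: sp3 ✓
C9: sp3 ✓
C10: sp3 ✓
8 carbons are sp3.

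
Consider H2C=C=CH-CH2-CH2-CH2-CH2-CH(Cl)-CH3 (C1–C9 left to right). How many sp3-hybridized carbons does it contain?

C1: sp2
C2: sp
C3: sp2
C4: sp3 ✓
C5: sp3 ✓
C6: sp3 ✓
C7: sp3 ✓
C8: sp3 ✓
C9: sp3 ✓
C4, C5, C6, C7, C8, C9 → 6 sp3 carbons.

6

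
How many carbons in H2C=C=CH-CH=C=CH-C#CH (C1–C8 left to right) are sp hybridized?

4

C1: sp2
C2: sp ✓
C3: sp2
C4: sp2
C5: sp ✓
C6: sp2
C7: sp ✓
C8: sp ✓
C2, C5, C7, C8 → 4 sp carbons.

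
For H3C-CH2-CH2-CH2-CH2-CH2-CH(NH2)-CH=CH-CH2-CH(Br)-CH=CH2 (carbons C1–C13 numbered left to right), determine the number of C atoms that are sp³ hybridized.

C1: sp3 ✓
C2: sp3 ✓
C3: sp3 ✓
C4: sp3 ✓
C5: sp3 ✓
C6: sp3 ✓
C7: sp3 ✓
C8: sp2
C9: sp2
C10: sp3 ✓
C11: sp3 ✓
C12: sp2
C13: sp2
C1, C2, C3, C4, C5, C6, C7, C10, C11 → 9 sp3 carbons.

9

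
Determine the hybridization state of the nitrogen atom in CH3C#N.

N has one σ bond and one lone pair: steric number 2 → sp.

sp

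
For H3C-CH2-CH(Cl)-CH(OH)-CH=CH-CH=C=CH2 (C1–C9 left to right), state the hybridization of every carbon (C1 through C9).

C1 is sp3: 4 σ bonds, 4 electron-density regions.
C2 carries 4 σ bonds, giving a steric number of 4, so it is sp3.
C3: 4 σ bonds; 4 regions of electron density → sp3.
C4: 4 σ bonds — 4 electron domains, sp3.
C5 carries 3 σ bonds, plus one π bond, giving a steric number of 3, so it is sp2.
C6 is sp2: 3 σ bonds, plus one π bond, 3 electron-density regions.
C7 carries 3 σ bonds, plus one π bond, giving a steric number of 3, so it is sp2.
C8 is sp: 2 σ bonds, plus two π bonds, 2 electron-density regions.
C9 has 3 σ bonds, plus one π bond: steric number 3 → sp2.

C1 sp3, C2 sp3, C3 sp3, C4 sp3, C5 sp2, C6 sp2, C7 sp2, C8 sp, C9 sp2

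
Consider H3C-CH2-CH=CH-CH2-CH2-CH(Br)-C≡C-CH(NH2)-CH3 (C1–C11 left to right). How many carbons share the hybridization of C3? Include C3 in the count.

C3 is sp2 (one π bond).
C1: sp3
C2: sp3
C3: sp2 ✓
C4: sp2 ✓
C5: sp3
C6: sp3
C7: sp3
C8: sp
C9: sp
C10: sp3
C11: sp3
2 carbons are sp2.

2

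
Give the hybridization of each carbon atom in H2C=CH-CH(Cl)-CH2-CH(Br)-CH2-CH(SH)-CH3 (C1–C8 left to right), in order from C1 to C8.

C1 sp2, C2 sp2, C3 sp3, C4 sp3, C5 sp3, C6 sp3, C7 sp3, C8 sp3

C1 (3 σ bonds, plus one π bond) has steric number 3: sp2.
C2 has 3 σ bonds, plus one π bond: steric number 3 → sp2.
C3: 4 σ bonds; 4 regions of electron density → sp3.
C4 (4 σ bonds) has steric number 4: sp3.
C5 (4 σ bonds) has steric number 4: sp3.
C6 (4 σ bonds) has steric number 4: sp3.
C7: 4 σ bonds; 4 regions of electron density → sp3.
C8 (4 σ bonds) has steric number 4: sp3.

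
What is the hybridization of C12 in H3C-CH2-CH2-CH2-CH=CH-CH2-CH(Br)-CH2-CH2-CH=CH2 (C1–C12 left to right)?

C12 (3 σ bonds, plus one π bond) has steric number 3: sp2.

sp²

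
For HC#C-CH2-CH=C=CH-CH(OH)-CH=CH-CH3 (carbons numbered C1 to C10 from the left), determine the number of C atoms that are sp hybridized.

3

C1: sp ✓
C2: sp ✓
C3: sp3
C4: sp2
C5: sp ✓
C6: sp2
C7: sp3
C8: sp2
C9: sp2
C10: sp3
C1, C2, C5 → 3 sp carbons.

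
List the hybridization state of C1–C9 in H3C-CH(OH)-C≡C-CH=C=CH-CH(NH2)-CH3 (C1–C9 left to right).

C1 is sp3: 4 σ bonds, 4 electron-density regions.
C2 (4 σ bonds) has steric number 4: sp3.
C3 — 2 σ bonds, plus two π bonds. Steric number 2, so sp.
C4 is sp: 2 σ bonds, plus two π bonds, 2 electron-density regions.
C5 carries 3 σ bonds, plus one π bond, giving a steric number of 3, so it is sp2.
C6 is sp: 2 σ bonds, plus two π bonds, 2 electron-density regions.
C7 carries 3 σ bonds, plus one π bond, giving a steric number of 3, so it is sp2.
C8: 4 σ bonds; 4 regions of electron density → sp3.
C9: 4 σ bonds — 4 electron domains, sp3.

C1 sp3, C2 sp3, C3 sp, C4 sp, C5 sp2, C6 sp, C7 sp2, C8 sp3, C9 sp3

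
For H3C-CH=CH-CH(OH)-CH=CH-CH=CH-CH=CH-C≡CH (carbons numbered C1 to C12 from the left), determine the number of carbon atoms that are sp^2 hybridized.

C1: sp3
C2: sp2 ✓
C3: sp2 ✓
C4: sp3
C5: sp2 ✓
C6: sp2 ✓
C7: sp2 ✓
C8: sp2 ✓
C9: sp2 ✓
C10: sp2 ✓
C11: sp
C12: sp
C2, C3, C5, C6, C7, C8, C9, C10 → 8 sp2 carbons.

8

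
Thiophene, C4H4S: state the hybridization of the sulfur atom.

Analogous to furan: one S lone pair in the aromatic π system, S is sp2.

sp^2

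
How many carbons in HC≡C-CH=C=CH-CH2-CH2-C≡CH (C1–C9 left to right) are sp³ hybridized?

2

C1: sp
C2: sp
C3: sp2
C4: sp
C5: sp2
C6: sp3 ✓
C7: sp3 ✓
C8: sp
C9: sp
C6, C7 → 2 sp3 carbons.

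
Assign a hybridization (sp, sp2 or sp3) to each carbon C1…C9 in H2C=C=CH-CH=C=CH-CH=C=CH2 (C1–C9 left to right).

C1 — 3 σ bonds, plus one π bond. Steric number 3, so sp2.
C2 has 2 σ bonds, plus two π bonds: steric number 2 → sp.
C3: 3 σ bonds, plus one π bond; 3 regions of electron density → sp2.
C4: 3 σ bonds, plus one π bond — 3 electron domains, sp2.
C5: 2 σ bonds, plus two π bonds; 2 regions of electron density → sp.
C6 carries 3 σ bonds, plus one π bond, giving a steric number of 3, so it is sp2.
C7: 3 σ bonds, plus one π bond; 3 regions of electron density → sp2.
C8: 2 σ bonds, plus two π bonds; 2 regions of electron density → sp.
C9: 3 σ bonds, plus one π bond — 3 electron domains, sp2.

C1 sp2, C2 sp, C3 sp2, C4 sp2, C5 sp, C6 sp2, C7 sp2, C8 sp, C9 sp2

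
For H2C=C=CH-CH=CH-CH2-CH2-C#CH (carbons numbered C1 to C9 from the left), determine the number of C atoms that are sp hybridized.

C1: sp2
C2: sp ✓
C3: sp2
C4: sp2
C5: sp2
C6: sp3
C7: sp3
C8: sp ✓
C9: sp ✓
C2, C8, C9 → 3 sp carbons.

3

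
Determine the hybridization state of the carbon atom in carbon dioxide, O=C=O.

sp

Two σ bonds, two π bonds → steric number 2 → sp.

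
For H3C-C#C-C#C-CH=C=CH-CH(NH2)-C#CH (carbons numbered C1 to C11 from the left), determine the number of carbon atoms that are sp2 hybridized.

C1: sp3
C2: sp
C3: sp
C4: sp
C5: sp
C6: sp2 ✓
C7: sp
C8: sp2 ✓
C9: sp3
C10: sp
C11: sp
C6, C8 → 2 sp2 carbons.

2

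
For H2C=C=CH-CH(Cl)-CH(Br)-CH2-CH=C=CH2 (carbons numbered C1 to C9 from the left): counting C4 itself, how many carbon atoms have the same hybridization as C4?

C4 is sp3 (only σ bonds).
C1: sp2
C2: sp
C3: sp2
C4: sp3 ✓
C5: sp3 ✓
C6: sp3 ✓
C7: sp2
C8: sp
C9: sp2
3 carbons are sp3.

3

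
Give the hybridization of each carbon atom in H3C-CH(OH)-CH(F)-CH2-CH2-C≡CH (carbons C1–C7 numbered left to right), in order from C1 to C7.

C1 (4 σ bonds) has steric number 4: sp3.
C2 (4 σ bonds) has steric number 4: sp3.
C3 (4 σ bonds) has steric number 4: sp3.
C4 (4 σ bonds) has steric number 4: sp3.
C5 has 4 σ bonds: steric number 4 → sp3.
C6 has 2 σ bonds, plus two π bonds: steric number 2 → sp.
C7 has 2 σ bonds, plus two π bonds: steric number 2 → sp.

C1 sp3, C2 sp3, C3 sp3, C4 sp3, C5 sp3, C6 sp, C7 sp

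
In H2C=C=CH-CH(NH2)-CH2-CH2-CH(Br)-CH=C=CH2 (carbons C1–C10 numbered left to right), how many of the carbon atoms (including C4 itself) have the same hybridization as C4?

4

C4 is sp3 (only σ bonds).
C1: sp2
C2: sp
C3: sp2
C4: sp3 ✓
C5: sp3 ✓
C6: sp3 ✓
C7: sp3 ✓
C8: sp2
C9: sp
C10: sp2
4 carbons are sp3.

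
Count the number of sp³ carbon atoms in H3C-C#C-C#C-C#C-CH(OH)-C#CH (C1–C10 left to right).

C1: sp3 ✓
C2: sp
C3: sp
C4: sp
C5: sp
C6: sp
C7: sp
C8: sp3 ✓
C9: sp
C10: sp
C1, C8 → 2 sp3 carbons.

2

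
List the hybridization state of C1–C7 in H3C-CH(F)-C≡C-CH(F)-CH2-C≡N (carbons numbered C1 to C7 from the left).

C1 sp3, C2 sp3, C3 sp, C4 sp, C5 sp3, C6 sp3, C7 sp

C1 carries 4 σ bonds, giving a steric number of 4, so it is sp3.
C2 carries 4 σ bonds, giving a steric number of 4, so it is sp3.
C3 carries 2 σ bonds, plus two π bonds, giving a steric number of 2, so it is sp.
C4 has 2 σ bonds, plus two π bonds: steric number 2 → sp.
C5 carries 4 σ bonds, giving a steric number of 4, so it is sp3.
C6: 4 σ bonds; 4 regions of electron density → sp3.
C7 — 2 σ bonds, plus two π bonds. Steric number 2, so sp.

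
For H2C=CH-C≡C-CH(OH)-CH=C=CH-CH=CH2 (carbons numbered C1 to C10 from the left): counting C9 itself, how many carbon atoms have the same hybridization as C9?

C9 is sp2 (one π bond).
C1: sp2 ✓
C2: sp2 ✓
C3: sp
C4: sp
C5: sp3
C6: sp2 ✓
C7: sp
C8: sp2 ✓
C9: sp2 ✓
C10: sp2 ✓
6 carbons are sp2.

6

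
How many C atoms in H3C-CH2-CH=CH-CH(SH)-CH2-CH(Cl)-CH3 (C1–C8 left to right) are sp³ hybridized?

6

C1: sp3 ✓
C2: sp3 ✓
C3: sp2
C4: sp2
C5: sp3 ✓
C6: sp3 ✓
C7: sp3 ✓
C8: sp3 ✓
C1, C2, C5, C6, C7, C8 → 6 sp3 carbons.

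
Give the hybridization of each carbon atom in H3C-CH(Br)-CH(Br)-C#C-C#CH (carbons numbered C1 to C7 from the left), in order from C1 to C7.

C1 is sp3: 4 σ bonds, 4 electron-density regions.
C2 — 4 σ bonds. Steric number 4, so sp3.
C3 (4 σ bonds) has steric number 4: sp3.
C4 is sp: 2 σ bonds, plus two π bonds, 2 electron-density regions.
C5 — 2 σ bonds, plus two π bonds. Steric number 2, so sp.
C6: 2 σ bonds, plus two π bonds — 2 electron domains, sp.
C7 is sp: 2 σ bonds, plus two π bonds, 2 electron-density regions.

C1 sp3, C2 sp3, C3 sp3, C4 sp, C5 sp, C6 sp, C7 sp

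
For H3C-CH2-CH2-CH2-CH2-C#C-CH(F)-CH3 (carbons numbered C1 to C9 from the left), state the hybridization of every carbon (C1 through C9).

C1 — 4 σ bonds. Steric number 4, so sp3.
C2 has 4 σ bonds: steric number 4 → sp3.
C3 (4 σ bonds) has steric number 4: sp3.
C4 (4 σ bonds) has steric number 4: sp3.
C5 is sp3: 4 σ bonds, 4 electron-density regions.
C6 carries 2 σ bonds, plus two π bonds, giving a steric number of 2, so it is sp.
C7 (2 σ bonds, plus two π bonds) has steric number 2: sp.
C8: 4 σ bonds — 4 electron domains, sp3.
C9 — 4 σ bonds. Steric number 4, so sp3.

C1 sp3, C2 sp3, C3 sp3, C4 sp3, C5 sp3, C6 sp, C7 sp, C8 sp3, C9 sp3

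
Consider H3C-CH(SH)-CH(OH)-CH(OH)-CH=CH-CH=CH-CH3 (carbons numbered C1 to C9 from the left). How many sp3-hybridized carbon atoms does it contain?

5

C1: sp3 ✓
C2: sp3 ✓
C3: sp3 ✓
C4: sp3 ✓
C5: sp2
C6: sp2
C7: sp2
C8: sp2
C9: sp3 ✓
C1, C2, C3, C4, C9 → 5 sp3 carbons.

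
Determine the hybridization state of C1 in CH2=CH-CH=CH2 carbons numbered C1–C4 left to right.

sp2

C1 is sp2: 3 σ bonds, plus one π bond, 3 electron-density regions.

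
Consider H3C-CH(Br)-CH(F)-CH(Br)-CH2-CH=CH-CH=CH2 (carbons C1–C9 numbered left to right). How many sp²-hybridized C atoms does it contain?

C1: sp3
C2: sp3
C3: sp3
C4: sp3
C5: sp3
C6: sp2 ✓
C7: sp2 ✓
C8: sp2 ✓
C9: sp2 ✓
C6, C7, C8, C9 → 4 sp2 carbons.

4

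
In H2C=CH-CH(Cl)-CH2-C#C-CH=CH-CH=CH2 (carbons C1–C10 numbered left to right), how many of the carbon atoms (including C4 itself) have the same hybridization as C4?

2

C4 is sp3 (only σ bonds).
C1: sp2
C2: sp2
C3: sp3 ✓
C4: sp3 ✓
C5: sp
C6: sp
C7: sp2
C8: sp2
C9: sp2
C10: sp2
2 carbons are sp3.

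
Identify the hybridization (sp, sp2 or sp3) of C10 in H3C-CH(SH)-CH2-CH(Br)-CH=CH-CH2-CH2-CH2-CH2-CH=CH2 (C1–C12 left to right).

C10 has 4 σ bonds: steric number 4 → sp3.

sp3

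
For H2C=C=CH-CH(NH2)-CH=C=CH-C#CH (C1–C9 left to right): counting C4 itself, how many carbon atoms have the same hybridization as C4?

1

C4 is sp3 (only σ bonds).
C1: sp2
C2: sp
C3: sp2
C4: sp3 ✓
C5: sp2
C6: sp
C7: sp2
C8: sp
C9: sp
1 carbon is sp3.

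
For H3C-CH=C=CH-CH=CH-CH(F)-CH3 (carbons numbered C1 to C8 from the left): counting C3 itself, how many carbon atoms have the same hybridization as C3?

C3 is sp (two π bonds).
C1: sp3
C2: sp2
C3: sp ✓
C4: sp2
C5: sp2
C6: sp2
C7: sp3
C8: sp3
1 carbon is sp.

1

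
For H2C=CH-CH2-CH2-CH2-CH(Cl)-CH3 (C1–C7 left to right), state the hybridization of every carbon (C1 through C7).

C1 sp2, C2 sp2, C3 sp3, C4 sp3, C5 sp3, C6 sp3, C7 sp3

C1 has 3 σ bonds, plus one π bond: steric number 3 → sp2.
C2 — 3 σ bonds, plus one π bond. Steric number 3, so sp2.
C3 is sp3: 4 σ bonds, 4 electron-density regions.
C4 carries 4 σ bonds, giving a steric number of 4, so it is sp3.
C5 (4 σ bonds) has steric number 4: sp3.
C6: 4 σ bonds — 4 electron domains, sp3.
C7 is sp3: 4 σ bonds, 4 electron-density regions.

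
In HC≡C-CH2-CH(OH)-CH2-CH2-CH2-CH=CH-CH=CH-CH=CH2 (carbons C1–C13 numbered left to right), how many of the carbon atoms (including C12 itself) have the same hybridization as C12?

6

C12 is sp2 (one π bond).
C1: sp
C2: sp
C3: sp3
C4: sp3
C5: sp3
C6: sp3
C7: sp3
C8: sp2 ✓
C9: sp2 ✓
C10: sp2 ✓
C11: sp2 ✓
C12: sp2 ✓
C13: sp2 ✓
6 carbons are sp2.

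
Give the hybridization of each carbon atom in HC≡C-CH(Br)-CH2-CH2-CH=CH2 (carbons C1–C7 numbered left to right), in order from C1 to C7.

C1 has 2 σ bonds, plus two π bonds: steric number 2 → sp.
C2 carries 2 σ bonds, plus two π bonds, giving a steric number of 2, so it is sp.
C3 has 4 σ bonds: steric number 4 → sp3.
C4 carries 4 σ bonds, giving a steric number of 4, so it is sp3.
C5 is sp3: 4 σ bonds, 4 electron-density regions.
C6 has 3 σ bonds, plus one π bond: steric number 3 → sp2.
C7 has 3 σ bonds, plus one π bond: steric number 3 → sp2.

C1 sp, C2 sp, C3 sp3, C4 sp3, C5 sp3, C6 sp2, C7 sp2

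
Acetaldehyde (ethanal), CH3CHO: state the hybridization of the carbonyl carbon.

The carbonyl carbon — 3 σ bonds, plus one π bond. Steric number 3, so sp2.

sp2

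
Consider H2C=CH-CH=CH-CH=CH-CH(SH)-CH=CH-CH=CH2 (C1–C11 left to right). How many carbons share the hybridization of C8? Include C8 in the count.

C8 is sp2 (one π bond).
C1: sp2 ✓
C2: sp2 ✓
C3: sp2 ✓
C4: sp2 ✓
C5: sp2 ✓
C6: sp2 ✓
C7: sp3
C8: sp2 ✓
C9: sp2 ✓
C10: sp2 ✓
C11: sp2 ✓
10 carbons are sp2.

10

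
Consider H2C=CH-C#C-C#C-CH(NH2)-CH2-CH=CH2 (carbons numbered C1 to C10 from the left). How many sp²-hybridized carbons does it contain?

4

C1: sp2 ✓
C2: sp2 ✓
C3: sp
C4: sp
C5: sp
C6: sp
C7: sp3
C8: sp3
C9: sp2 ✓
C10: sp2 ✓
C1, C2, C9, C10 → 4 sp2 carbons.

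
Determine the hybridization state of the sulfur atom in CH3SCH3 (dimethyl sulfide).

The sulfur atom is sp3: 2 σ bonds and 2 lone pairs, 4 electron-density regions.

sp3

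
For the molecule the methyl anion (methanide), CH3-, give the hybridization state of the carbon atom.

sp3

Three σ bonds + one lone pair = steric number 4 → sp3, pyramidal.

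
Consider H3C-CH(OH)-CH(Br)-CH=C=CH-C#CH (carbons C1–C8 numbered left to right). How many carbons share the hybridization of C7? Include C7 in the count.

C7 is sp (two π bonds).
C1: sp3
C2: sp3
C3: sp3
C4: sp2
C5: sp ✓
C6: sp2
C7: sp ✓
C8: sp ✓
3 carbons are sp.

3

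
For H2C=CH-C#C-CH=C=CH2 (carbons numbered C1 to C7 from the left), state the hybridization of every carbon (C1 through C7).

C1 sp2, C2 sp2, C3 sp, C4 sp, C5 sp2, C6 sp, C7 sp2

C1 (3 σ bonds, plus one π bond) has steric number 3: sp2.
C2 is sp2: 3 σ bonds, plus one π bond, 3 electron-density regions.
C3 — 2 σ bonds, plus two π bonds. Steric number 2, so sp.
C4: 2 σ bonds, plus two π bonds — 2 electron domains, sp.
C5 carries 3 σ bonds, plus one π bond, giving a steric number of 3, so it is sp2.
C6: 2 σ bonds, plus two π bonds; 2 regions of electron density → sp.
C7 carries 3 σ bonds, plus one π bond, giving a steric number of 3, so it is sp2.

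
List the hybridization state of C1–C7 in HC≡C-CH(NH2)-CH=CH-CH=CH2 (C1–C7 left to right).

C1 — 2 σ bonds, plus two π bonds. Steric number 2, so sp.
C2: 2 σ bonds, plus two π bonds — 2 electron domains, sp.
C3: 4 σ bonds; 4 regions of electron density → sp3.
C4 (3 σ bonds, plus one π bond) has steric number 3: sp2.
C5: 3 σ bonds, plus one π bond — 3 electron domains, sp2.
C6: 3 σ bonds, plus one π bond — 3 electron domains, sp2.
C7 (3 σ bonds, plus one π bond) has steric number 3: sp2.

C1 sp, C2 sp, C3 sp3, C4 sp2, C5 sp2, C6 sp2, C7 sp2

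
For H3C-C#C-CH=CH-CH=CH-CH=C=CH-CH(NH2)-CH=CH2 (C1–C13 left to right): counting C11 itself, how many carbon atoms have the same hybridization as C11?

C11 is sp3 (only σ bonds).
C1: sp3 ✓
C2: sp
C3: sp
C4: sp2
C5: sp2
C6: sp2
C7: sp2
C8: sp2
C9: sp
C10: sp2
C11: sp3 ✓
C12: sp2
C13: sp2
2 carbons are sp3.

2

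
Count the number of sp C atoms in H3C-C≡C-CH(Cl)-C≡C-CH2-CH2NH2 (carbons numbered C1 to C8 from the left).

4

C1: sp3
C2: sp ✓
C3: sp ✓
C4: sp3
C5: sp ✓
C6: sp ✓
C7: sp3
C8: sp3
C2, C3, C5, C6 → 4 sp carbons.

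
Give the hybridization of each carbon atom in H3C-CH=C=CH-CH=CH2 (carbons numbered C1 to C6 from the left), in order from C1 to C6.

C1 sp3, C2 sp2, C3 sp, C4 sp2, C5 sp2, C6 sp2

C1 — 4 σ bonds. Steric number 4, so sp3.
C2 carries 3 σ bonds, plus one π bond, giving a steric number of 3, so it is sp2.
C3 has 2 σ bonds, plus two π bonds: steric number 2 → sp.
C4: 3 σ bonds, plus one π bond; 3 regions of electron density → sp2.
C5 has 3 σ bonds, plus one π bond: steric number 3 → sp2.
C6 — 3 σ bonds, plus one π bond. Steric number 3, so sp2.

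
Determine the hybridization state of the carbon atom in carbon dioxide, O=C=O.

sp

Two σ bonds, two π bonds → steric number 2 → sp.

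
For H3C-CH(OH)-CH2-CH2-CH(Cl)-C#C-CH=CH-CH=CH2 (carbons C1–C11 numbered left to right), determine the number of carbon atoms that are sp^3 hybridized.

C1: sp3 ✓
C2: sp3 ✓
C3: sp3 ✓
C4: sp3 ✓
C5: sp3 ✓
C6: sp
C7: sp
C8: sp2
C9: sp2
C10: sp2
C11: sp2
C1, C2, C3, C4, C5 → 5 sp3 carbons.

5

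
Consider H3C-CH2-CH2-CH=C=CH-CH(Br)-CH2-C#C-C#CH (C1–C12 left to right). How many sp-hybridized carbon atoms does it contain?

5

C1: sp3
C2: sp3
C3: sp3
C4: sp2
C5: sp ✓
C6: sp2
C7: sp3
C8: sp3
C9: sp ✓
C10: sp ✓
C11: sp ✓
C12: sp ✓
C5, C9, C10, C11, C12 → 5 sp carbons.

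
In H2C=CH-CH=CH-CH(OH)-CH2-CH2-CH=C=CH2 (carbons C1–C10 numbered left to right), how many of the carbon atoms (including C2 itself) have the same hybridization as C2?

C2 is sp2 (one π bond).
C1: sp2 ✓
C2: sp2 ✓
C3: sp2 ✓
C4: sp2 ✓
C5: sp3
C6: sp3
C7: sp3
C8: sp2 ✓
C9: sp
C10: sp2 ✓
6 carbons are sp2.

6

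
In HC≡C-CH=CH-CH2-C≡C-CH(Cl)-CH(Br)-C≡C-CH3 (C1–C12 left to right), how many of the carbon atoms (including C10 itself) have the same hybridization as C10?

C10 is sp (two π bonds).
C1: sp ✓
C2: sp ✓
C3: sp2
C4: sp2
C5: sp3
C6: sp ✓
C7: sp ✓
C8: sp3
C9: sp3
C10: sp ✓
C11: sp ✓
C12: sp3
6 carbons are sp.

6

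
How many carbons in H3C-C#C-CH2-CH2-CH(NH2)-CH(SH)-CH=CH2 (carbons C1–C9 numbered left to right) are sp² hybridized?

C1: sp3
C2: sp
C3: sp
C4: sp3
C5: sp3
C6: sp3
C7: sp3
C8: sp2 ✓
C9: sp2 ✓
C8, C9 → 2 sp2 carbons.

2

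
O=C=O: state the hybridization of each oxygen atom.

sp^2

One σ bond + two lone pairs = steric number 3 → sp2.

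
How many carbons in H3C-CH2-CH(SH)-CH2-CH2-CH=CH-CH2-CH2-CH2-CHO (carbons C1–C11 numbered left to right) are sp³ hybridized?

C1: sp3 ✓
C2: sp3 ✓
C3: sp3 ✓
C4: sp3 ✓
C5: sp3 ✓
C6: sp2
C7: sp2
C8: sp3 ✓
C9: sp3 ✓
C10: sp3 ✓
C11: sp2
C1, C2, C3, C4, C5, C8, C9, C10 → 8 sp3 carbons.

8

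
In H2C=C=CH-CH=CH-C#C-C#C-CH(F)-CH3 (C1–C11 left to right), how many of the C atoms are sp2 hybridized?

4

C1: sp2 ✓
C2: sp
C3: sp2 ✓
C4: sp2 ✓
C5: sp2 ✓
C6: sp
C7: sp
C8: sp
C9: sp
C10: sp3
C11: sp3
C1, C3, C4, C5 → 4 sp2 carbons.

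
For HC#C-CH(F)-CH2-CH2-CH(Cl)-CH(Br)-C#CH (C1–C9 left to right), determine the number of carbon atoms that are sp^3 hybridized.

C1: sp
C2: sp
C3: sp3 ✓
C4: sp3 ✓
C5: sp3 ✓
C6: sp3 ✓
C7: sp3 ✓
C8: sp
C9: sp
C3, C4, C5, C6, C7 → 5 sp3 carbons.

5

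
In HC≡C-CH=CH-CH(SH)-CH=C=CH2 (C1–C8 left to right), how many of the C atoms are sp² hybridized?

4

C1: sp
C2: sp
C3: sp2 ✓
C4: sp2 ✓
C5: sp3
C6: sp2 ✓
C7: sp
C8: sp2 ✓
C3, C4, C6, C8 → 4 sp2 carbons.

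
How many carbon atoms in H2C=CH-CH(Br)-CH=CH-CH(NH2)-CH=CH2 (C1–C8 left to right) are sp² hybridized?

6

C1: sp2 ✓
C2: sp2 ✓
C3: sp3
C4: sp2 ✓
C5: sp2 ✓
C6: sp3
C7: sp2 ✓
C8: sp2 ✓
C1, C2, C4, C5, C7, C8 → 6 sp2 carbons.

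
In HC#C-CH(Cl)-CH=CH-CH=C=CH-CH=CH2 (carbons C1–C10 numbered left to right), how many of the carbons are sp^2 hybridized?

C1: sp
C2: sp
C3: sp3
C4: sp2 ✓
C5: sp2 ✓
C6: sp2 ✓
C7: sp
C8: sp2 ✓
C9: sp2 ✓
C10: sp2 ✓
C4, C5, C6, C8, C9, C10 → 6 sp2 carbons.

6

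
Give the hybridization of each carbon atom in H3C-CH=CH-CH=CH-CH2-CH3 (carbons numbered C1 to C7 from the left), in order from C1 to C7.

C1 carries 4 σ bonds, giving a steric number of 4, so it is sp3.
C2 is sp2: 3 σ bonds, plus one π bond, 3 electron-density regions.
C3 — 3 σ bonds, plus one π bond. Steric number 3, so sp2.
C4 carries 3 σ bonds, plus one π bond, giving a steric number of 3, so it is sp2.
C5 carries 3 σ bonds, plus one π bond, giving a steric number of 3, so it is sp2.
C6 (4 σ bonds) has steric number 4: sp3.
C7 — 4 σ bonds. Steric number 4, so sp3.

C1 sp3, C2 sp2, C3 sp2, C4 sp2, C5 sp2, C6 sp3, C7 sp3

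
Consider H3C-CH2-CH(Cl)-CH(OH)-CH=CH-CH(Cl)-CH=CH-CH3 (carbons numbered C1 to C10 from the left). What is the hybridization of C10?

sp³

C10 is sp3: 4 σ bonds, 4 electron-density regions.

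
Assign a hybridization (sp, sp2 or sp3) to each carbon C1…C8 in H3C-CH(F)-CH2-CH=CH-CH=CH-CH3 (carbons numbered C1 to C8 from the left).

C1 sp3, C2 sp3, C3 sp3, C4 sp2, C5 sp2, C6 sp2, C7 sp2, C8 sp3

C1 — 4 σ bonds. Steric number 4, so sp3.
C2: 4 σ bonds; 4 regions of electron density → sp3.
C3 is sp3: 4 σ bonds, 4 electron-density regions.
C4 carries 3 σ bonds, plus one π bond, giving a steric number of 3, so it is sp2.
C5 has 3 σ bonds, plus one π bond: steric number 3 → sp2.
C6: 3 σ bonds, plus one π bond — 3 electron domains, sp2.
C7: 3 σ bonds, plus one π bond; 3 regions of electron density → sp2.
C8: 4 σ bonds — 4 electron domains, sp3.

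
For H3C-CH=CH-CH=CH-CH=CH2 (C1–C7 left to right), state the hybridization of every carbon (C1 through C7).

C1 carries 4 σ bonds, giving a steric number of 4, so it is sp3.
C2: 3 σ bonds, plus one π bond — 3 electron domains, sp2.
C3 is sp2: 3 σ bonds, plus one π bond, 3 electron-density regions.
C4 has 3 σ bonds, plus one π bond: steric number 3 → sp2.
C5 is sp2: 3 σ bonds, plus one π bond, 3 electron-density regions.
C6 — 3 σ bonds, plus one π bond. Steric number 3, so sp2.
C7 is sp2: 3 σ bonds, plus one π bond, 3 electron-density regions.

C1 sp3, C2 sp2, C3 sp2, C4 sp2, C5 sp2, C6 sp2, C7 sp2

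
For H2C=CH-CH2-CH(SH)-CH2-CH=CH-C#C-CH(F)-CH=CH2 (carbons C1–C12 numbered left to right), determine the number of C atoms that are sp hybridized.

C1: sp2
C2: sp2
C3: sp3
C4: sp3
C5: sp3
C6: sp2
C7: sp2
C8: sp ✓
C9: sp ✓
C10: sp3
C11: sp2
C12: sp2
C8, C9 → 2 sp carbons.

2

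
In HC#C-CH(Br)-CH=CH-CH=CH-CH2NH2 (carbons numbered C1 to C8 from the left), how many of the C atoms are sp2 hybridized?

4

C1: sp
C2: sp
C3: sp3
C4: sp2 ✓
C5: sp2 ✓
C6: sp2 ✓
C7: sp2 ✓
C8: sp3
C4, C5, C6, C7 → 4 sp2 carbons.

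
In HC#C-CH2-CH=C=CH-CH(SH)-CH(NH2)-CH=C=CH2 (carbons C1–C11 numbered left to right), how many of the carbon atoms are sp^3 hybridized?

3

C1: sp
C2: sp
C3: sp3 ✓
C4: sp2
C5: sp
C6: sp2
C7: sp3 ✓
C8: sp3 ✓
C9: sp2
C10: sp
C11: sp2
C3, C7, C8 → 3 sp3 carbons.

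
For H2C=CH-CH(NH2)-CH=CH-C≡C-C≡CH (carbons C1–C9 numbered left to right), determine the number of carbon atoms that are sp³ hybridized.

1

C1: sp2
C2: sp2
C3: sp3 ✓
C4: sp2
C5: sp2
C6: sp
C7: sp
C8: sp
C9: sp
C3 → 1 sp3 carbon.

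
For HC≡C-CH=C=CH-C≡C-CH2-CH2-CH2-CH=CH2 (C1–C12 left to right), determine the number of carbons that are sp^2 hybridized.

C1: sp
C2: sp
C3: sp2 ✓
C4: sp
C5: sp2 ✓
C6: sp
C7: sp
C8: sp3
C9: sp3
C10: sp3
C11: sp2 ✓
C12: sp2 ✓
C3, C5, C11, C12 → 4 sp2 carbons.

4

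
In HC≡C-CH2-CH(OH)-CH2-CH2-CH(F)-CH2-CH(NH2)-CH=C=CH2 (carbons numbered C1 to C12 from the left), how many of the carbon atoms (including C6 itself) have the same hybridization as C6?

7

C6 is sp3 (only σ bonds).
C1: sp
C2: sp
C3: sp3 ✓
C4: sp3 ✓
C5: sp3 ✓
C6: sp3 ✓
C7: sp3 ✓
C8: sp3 ✓
C9: sp3 ✓
C10: sp2
C11: sp
C12: sp2
7 carbons are sp3.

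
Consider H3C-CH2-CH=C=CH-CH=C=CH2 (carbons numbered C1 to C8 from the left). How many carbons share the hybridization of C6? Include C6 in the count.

C6 is sp2 (one π bond).
C1: sp3
C2: sp3
C3: sp2 ✓
C4: sp
C5: sp2 ✓
C6: sp2 ✓
C7: sp
C8: sp2 ✓
4 carbons are sp2.

4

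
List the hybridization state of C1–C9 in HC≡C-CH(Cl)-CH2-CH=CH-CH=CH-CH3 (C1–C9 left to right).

C1 sp, C2 sp, C3 sp3, C4 sp3, C5 sp2, C6 sp2, C7 sp2, C8 sp2, C9 sp3

C1 — 2 σ bonds, plus two π bonds. Steric number 2, so sp.
C2 is sp: 2 σ bonds, plus two π bonds, 2 electron-density regions.
C3 — 4 σ bonds. Steric number 4, so sp3.
C4 — 4 σ bonds. Steric number 4, so sp3.
C5: 3 σ bonds, plus one π bond; 3 regions of electron density → sp2.
C6 has 3 σ bonds, plus one π bond: steric number 3 → sp2.
C7 carries 3 σ bonds, plus one π bond, giving a steric number of 3, so it is sp2.
C8: 3 σ bonds, plus one π bond; 3 regions of electron density → sp2.
C9: 4 σ bonds — 4 electron domains, sp3.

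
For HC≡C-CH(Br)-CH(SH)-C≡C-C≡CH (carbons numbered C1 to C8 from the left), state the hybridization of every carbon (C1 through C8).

C1 has 2 σ bonds, plus two π bonds: steric number 2 → sp.
C2 is sp: 2 σ bonds, plus two π bonds, 2 electron-density regions.
C3: 4 σ bonds; 4 regions of electron density → sp3.
C4 (4 σ bonds) has steric number 4: sp3.
C5 has 2 σ bonds, plus two π bonds: steric number 2 → sp.
C6 — 2 σ bonds, plus two π bonds. Steric number 2, so sp.
C7 (2 σ bonds, plus two π bonds) has steric number 2: sp.
C8 has 2 σ bonds, plus two π bonds: steric number 2 → sp.

C1 sp, C2 sp, C3 sp3, C4 sp3, C5 sp, C6 sp, C7 sp, C8 sp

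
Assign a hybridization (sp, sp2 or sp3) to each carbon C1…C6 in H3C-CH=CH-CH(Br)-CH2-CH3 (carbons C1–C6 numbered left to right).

C1 sp3, C2 sp2, C3 sp2, C4 sp3, C5 sp3, C6 sp3

C1 has 4 σ bonds: steric number 4 → sp3.
C2 (3 σ bonds, plus one π bond) has steric number 3: sp2.
C3 is sp2: 3 σ bonds, plus one π bond, 3 electron-density regions.
C4 is sp3: 4 σ bonds, 4 electron-density regions.
C5: 4 σ bonds; 4 regions of electron density → sp3.
C6 (4 σ bonds) has steric number 4: sp3.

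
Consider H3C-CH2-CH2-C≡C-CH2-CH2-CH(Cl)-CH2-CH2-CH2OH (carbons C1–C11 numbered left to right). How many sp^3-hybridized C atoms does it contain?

C1: sp3 ✓
C2: sp3 ✓
C3: sp3 ✓
C4: sp
C5: sp
C6: sp3 ✓
C7: sp3 ✓
C8: sp3 ✓
C9: sp3 ✓
C10: sp3 ✓
C11: sp3 ✓
C1, C2, C3, C6, C7, C8, C9, C10, C11 → 9 sp3 carbons.

9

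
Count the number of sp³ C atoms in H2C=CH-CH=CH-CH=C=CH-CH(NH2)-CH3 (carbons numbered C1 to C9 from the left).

C1: sp2
C2: sp2
C3: sp2
C4: sp2
C5: sp2
C6: sp
C7: sp2
C8: sp3 ✓
C9: sp3 ✓
C8, C9 → 2 sp3 carbons.

2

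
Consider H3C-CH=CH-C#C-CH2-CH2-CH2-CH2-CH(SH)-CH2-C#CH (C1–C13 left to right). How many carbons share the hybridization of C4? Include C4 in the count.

4

C4 is sp (two π bonds).
C1: sp3
C2: sp2
C3: sp2
C4: sp ✓
C5: sp ✓
C6: sp3
C7: sp3
C8: sp3
C9: sp3
C10: sp3
C11: sp3
C12: sp ✓
C13: sp ✓
4 carbons are sp.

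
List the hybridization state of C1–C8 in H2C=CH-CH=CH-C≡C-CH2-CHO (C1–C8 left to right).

C1 carries 3 σ bonds, plus one π bond, giving a steric number of 3, so it is sp2.
C2 carries 3 σ bonds, plus one π bond, giving a steric number of 3, so it is sp2.
C3: 3 σ bonds, plus one π bond; 3 regions of electron density → sp2.
C4 — 3 σ bonds, plus one π bond. Steric number 3, so sp2.
C5 — 2 σ bonds, plus two π bonds. Steric number 2, so sp.
C6: 2 σ bonds, plus two π bonds; 2 regions of electron density → sp.
C7 is sp3: 4 σ bonds, 4 electron-density regions.
C8 — 3 σ bonds, plus one π bond. Steric number 3, so sp2.

C1 sp2, C2 sp2, C3 sp2, C4 sp2, C5 sp, C6 sp, C7 sp3, C8 sp2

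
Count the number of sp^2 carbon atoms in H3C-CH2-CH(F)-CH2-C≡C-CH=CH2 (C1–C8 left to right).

C1: sp3
C2: sp3
C3: sp3
C4: sp3
C5: sp
C6: sp
C7: sp2 ✓
C8: sp2 ✓
C7, C8 → 2 sp2 carbons.

2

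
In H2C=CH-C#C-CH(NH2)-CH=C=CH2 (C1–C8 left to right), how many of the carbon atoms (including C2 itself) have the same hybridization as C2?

C2 is sp2 (one π bond).
C1: sp2 ✓
C2: sp2 ✓
C3: sp
C4: sp
C5: sp3
C6: sp2 ✓
C7: sp
C8: sp2 ✓
4 carbons are sp2.

4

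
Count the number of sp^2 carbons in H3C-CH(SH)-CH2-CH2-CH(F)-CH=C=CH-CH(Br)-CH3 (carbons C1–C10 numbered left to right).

2

C1: sp3
C2: sp3
C3: sp3
C4: sp3
C5: sp3
C6: sp2 ✓
C7: sp
C8: sp2 ✓
C9: sp3
C10: sp3
C6, C8 → 2 sp2 carbons.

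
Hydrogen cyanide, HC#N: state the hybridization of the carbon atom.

The carbon atom (2 σ bonds, plus two π bonds) has steric number 2: sp.

sp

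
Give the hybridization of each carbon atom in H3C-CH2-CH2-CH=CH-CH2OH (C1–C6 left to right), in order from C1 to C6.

C1 sp3, C2 sp3, C3 sp3, C4 sp2, C5 sp2, C6 sp3

C1 — 4 σ bonds. Steric number 4, so sp3.
C2 is sp3: 4 σ bonds, 4 electron-density regions.
C3 carries 4 σ bonds, giving a steric number of 4, so it is sp3.
C4 (3 σ bonds, plus one π bond) has steric number 3: sp2.
C5 (3 σ bonds, plus one π bond) has steric number 3: sp2.
C6 carries 4 σ bonds, giving a steric number of 4, so it is sp3.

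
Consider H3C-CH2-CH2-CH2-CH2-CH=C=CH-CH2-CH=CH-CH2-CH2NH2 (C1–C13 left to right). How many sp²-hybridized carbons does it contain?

C1: sp3
C2: sp3
C3: sp3
C4: sp3
C5: sp3
C6: sp2 ✓
C7: sp
C8: sp2 ✓
C9: sp3
C10: sp2 ✓
C11: sp2 ✓
C12: sp3
C13: sp3
C6, C8, C10, C11 → 4 sp2 carbons.

4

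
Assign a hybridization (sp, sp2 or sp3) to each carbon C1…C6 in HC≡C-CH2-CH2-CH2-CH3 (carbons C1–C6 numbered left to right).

C1 sp, C2 sp, C3 sp3, C4 sp3, C5 sp3, C6 sp3

C1 is sp: 2 σ bonds, plus two π bonds, 2 electron-density regions.
C2 has 2 σ bonds, plus two π bonds: steric number 2 → sp.
C3 is sp3: 4 σ bonds, 4 electron-density regions.
C4 has 4 σ bonds: steric number 4 → sp3.
C5 carries 4 σ bonds, giving a steric number of 4, so it is sp3.
C6: 4 σ bonds — 4 electron domains, sp3.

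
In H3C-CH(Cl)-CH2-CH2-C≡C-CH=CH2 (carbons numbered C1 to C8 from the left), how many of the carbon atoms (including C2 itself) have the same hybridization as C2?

C2 is sp3 (only σ bonds).
C1: sp3 ✓
C2: sp3 ✓
C3: sp3 ✓
C4: sp3 ✓
C5: sp
C6: sp
C7: sp2
C8: sp2
4 carbons are sp3.

4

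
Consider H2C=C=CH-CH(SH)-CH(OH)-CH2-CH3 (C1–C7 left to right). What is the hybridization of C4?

sp³

C4 — 4 σ bonds. Steric number 4, so sp3.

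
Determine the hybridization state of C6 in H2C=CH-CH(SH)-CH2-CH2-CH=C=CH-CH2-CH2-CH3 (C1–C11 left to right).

sp²

C6: 3 σ bonds, plus one π bond; 3 regions of electron density → sp2.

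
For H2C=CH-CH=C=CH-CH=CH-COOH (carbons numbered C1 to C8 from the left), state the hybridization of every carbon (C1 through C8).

C1: 3 σ bonds, plus one π bond — 3 electron domains, sp2.
C2 — 3 σ bonds, plus one π bond. Steric number 3, so sp2.
C3 (3 σ bonds, plus one π bond) has steric number 3: sp2.
C4 — 2 σ bonds, plus two π bonds. Steric number 2, so sp.
C5 (3 σ bonds, plus one π bond) has steric number 3: sp2.
C6 (3 σ bonds, plus one π bond) has steric number 3: sp2.
C7 carries 3 σ bonds, plus one π bond, giving a steric number of 3, so it is sp2.
C8 carries 3 σ bonds, plus one π bond, giving a steric number of 3, so it is sp2.

C1 sp2, C2 sp2, C3 sp2, C4 sp, C5 sp2, C6 sp2, C7 sp2, C8 sp2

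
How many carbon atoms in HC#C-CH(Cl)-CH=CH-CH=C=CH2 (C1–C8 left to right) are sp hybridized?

3

C1: sp ✓
C2: sp ✓
C3: sp3
C4: sp2
C5: sp2
C6: sp2
C7: sp ✓
C8: sp2
C1, C2, C7 → 3 sp carbons.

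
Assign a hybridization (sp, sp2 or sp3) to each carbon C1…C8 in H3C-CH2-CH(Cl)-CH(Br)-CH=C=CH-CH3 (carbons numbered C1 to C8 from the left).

C1 is sp3: 4 σ bonds, 4 electron-density regions.
C2 (4 σ bonds) has steric number 4: sp3.
C3 is sp3: 4 σ bonds, 4 electron-density regions.
C4 carries 4 σ bonds, giving a steric number of 4, so it is sp3.
C5 has 3 σ bonds, plus one π bond: steric number 3 → sp2.
C6 is sp: 2 σ bonds, plus two π bonds, 2 electron-density regions.
C7 has 3 σ bonds, plus one π bond: steric number 3 → sp2.
C8 carries 4 σ bonds, giving a steric number of 4, so it is sp3.

C1 sp3, C2 sp3, C3 sp3, C4 sp3, C5 sp2, C6 sp, C7 sp2, C8 sp3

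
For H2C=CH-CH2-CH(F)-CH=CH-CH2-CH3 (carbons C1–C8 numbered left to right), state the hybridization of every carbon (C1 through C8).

C1: 3 σ bonds, plus one π bond — 3 electron domains, sp2.
C2 carries 3 σ bonds, plus one π bond, giving a steric number of 3, so it is sp2.
C3: 4 σ bonds; 4 regions of electron density → sp3.
C4: 4 σ bonds — 4 electron domains, sp3.
C5: 3 σ bonds, plus one π bond — 3 electron domains, sp2.
C6 is sp2: 3 σ bonds, plus one π bond, 3 electron-density regions.
C7 is sp3: 4 σ bonds, 4 electron-density regions.
C8 — 4 σ bonds. Steric number 4, so sp3.

C1 sp2, C2 sp2, C3 sp3, C4 sp3, C5 sp2, C6 sp2, C7 sp3, C8 sp3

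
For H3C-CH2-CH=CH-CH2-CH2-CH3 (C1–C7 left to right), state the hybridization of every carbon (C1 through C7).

C1: 4 σ bonds — 4 electron domains, sp3.
C2 is sp3: 4 σ bonds, 4 electron-density regions.
C3 has 3 σ bonds, plus one π bond: steric number 3 → sp2.
C4 — 3 σ bonds, plus one π bond. Steric number 3, so sp2.
C5: 4 σ bonds — 4 electron domains, sp3.
C6: 4 σ bonds — 4 electron domains, sp3.
C7: 4 σ bonds — 4 electron domains, sp3.

C1 sp3, C2 sp3, C3 sp2, C4 sp2, C5 sp3, C6 sp3, C7 sp3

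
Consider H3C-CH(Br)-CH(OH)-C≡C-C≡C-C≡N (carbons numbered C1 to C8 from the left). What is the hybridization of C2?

C2 has 4 σ bonds: steric number 4 → sp3.

sp^3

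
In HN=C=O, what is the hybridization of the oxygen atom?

The oxygen atom — 1 σ bond and 2 lone pairs, plus one π bond. Steric number 3, so sp2.

sp^2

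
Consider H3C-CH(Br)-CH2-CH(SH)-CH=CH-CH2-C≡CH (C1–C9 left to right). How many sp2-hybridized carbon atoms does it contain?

C1: sp3
C2: sp3
C3: sp3
C4: sp3
C5: sp2 ✓
C6: sp2 ✓
C7: sp3
C8: sp
C9: sp
C5, C6 → 2 sp2 carbons.

2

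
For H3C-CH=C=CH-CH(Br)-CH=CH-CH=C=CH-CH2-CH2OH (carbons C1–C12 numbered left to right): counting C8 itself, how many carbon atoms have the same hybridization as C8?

C8 is sp2 (one π bond).
C1: sp3
C2: sp2 ✓
C3: sp
C4: sp2 ✓
C5: sp3
C6: sp2 ✓
C7: sp2 ✓
C8: sp2 ✓
C9: sp
C10: sp2 ✓
C11: sp3
C12: sp3
6 carbons are sp2.

6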